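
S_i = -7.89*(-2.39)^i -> [-7.89, 18.86, -45.07, 107.71, -257.44]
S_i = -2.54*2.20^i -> [-2.54, -5.59, -12.29, -27.05, -59.5]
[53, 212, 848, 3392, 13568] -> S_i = 53*4^i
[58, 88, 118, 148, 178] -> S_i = 58 + 30*i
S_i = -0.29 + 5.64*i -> [-0.29, 5.35, 10.99, 16.63, 22.27]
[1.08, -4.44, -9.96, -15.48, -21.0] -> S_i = 1.08 + -5.52*i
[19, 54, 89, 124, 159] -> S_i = 19 + 35*i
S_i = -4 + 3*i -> [-4, -1, 2, 5, 8]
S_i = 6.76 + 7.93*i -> [6.76, 14.69, 22.62, 30.55, 38.48]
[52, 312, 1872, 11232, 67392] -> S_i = 52*6^i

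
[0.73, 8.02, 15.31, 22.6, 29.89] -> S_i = 0.73 + 7.29*i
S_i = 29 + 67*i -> [29, 96, 163, 230, 297]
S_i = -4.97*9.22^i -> [-4.97, -45.82, -422.49, -3895.37, -35915.35]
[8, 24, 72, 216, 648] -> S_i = 8*3^i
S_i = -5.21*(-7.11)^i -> [-5.21, 37.04, -263.38, 1872.61, -13314.23]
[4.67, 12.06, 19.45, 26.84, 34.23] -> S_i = 4.67 + 7.39*i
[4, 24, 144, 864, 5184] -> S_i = 4*6^i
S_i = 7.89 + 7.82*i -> [7.89, 15.71, 23.53, 31.35, 39.17]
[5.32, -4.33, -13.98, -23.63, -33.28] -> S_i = 5.32 + -9.65*i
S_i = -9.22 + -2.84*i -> [-9.22, -12.06, -14.9, -17.74, -20.58]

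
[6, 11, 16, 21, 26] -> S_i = 6 + 5*i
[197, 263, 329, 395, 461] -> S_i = 197 + 66*i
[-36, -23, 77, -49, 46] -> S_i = Random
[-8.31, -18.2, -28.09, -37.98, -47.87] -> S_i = -8.31 + -9.89*i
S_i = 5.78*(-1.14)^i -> [5.78, -6.59, 7.51, -8.56, 9.76]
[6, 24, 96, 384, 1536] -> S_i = 6*4^i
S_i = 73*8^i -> [73, 584, 4672, 37376, 299008]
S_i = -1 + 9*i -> [-1, 8, 17, 26, 35]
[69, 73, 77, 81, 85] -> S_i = 69 + 4*i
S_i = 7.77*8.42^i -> [7.77, 65.42, 550.87, 4638.28, 39054.35]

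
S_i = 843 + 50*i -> [843, 893, 943, 993, 1043]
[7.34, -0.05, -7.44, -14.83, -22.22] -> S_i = 7.34 + -7.39*i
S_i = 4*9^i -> [4, 36, 324, 2916, 26244]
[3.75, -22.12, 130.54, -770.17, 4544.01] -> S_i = 3.75*(-5.90)^i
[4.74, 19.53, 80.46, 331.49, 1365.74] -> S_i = 4.74*4.12^i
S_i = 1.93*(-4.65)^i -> [1.93, -8.97, 41.73, -194.05, 902.34]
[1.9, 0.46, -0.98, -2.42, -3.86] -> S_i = 1.90 + -1.44*i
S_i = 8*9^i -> [8, 72, 648, 5832, 52488]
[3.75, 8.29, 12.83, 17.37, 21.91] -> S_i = 3.75 + 4.54*i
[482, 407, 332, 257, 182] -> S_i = 482 + -75*i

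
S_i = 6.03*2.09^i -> [6.03, 12.6, 26.34, 55.05, 115.05]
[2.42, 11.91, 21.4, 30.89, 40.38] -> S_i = 2.42 + 9.49*i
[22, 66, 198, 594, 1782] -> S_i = 22*3^i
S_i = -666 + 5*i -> [-666, -661, -656, -651, -646]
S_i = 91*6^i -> [91, 546, 3276, 19656, 117936]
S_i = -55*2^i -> [-55, -110, -220, -440, -880]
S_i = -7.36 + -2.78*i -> [-7.36, -10.14, -12.92, -15.7, -18.48]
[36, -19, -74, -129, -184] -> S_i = 36 + -55*i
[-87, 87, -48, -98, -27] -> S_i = Random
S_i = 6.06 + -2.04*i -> [6.06, 4.02, 1.98, -0.06, -2.1]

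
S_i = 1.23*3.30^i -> [1.23, 4.06, 13.39, 44.2, 145.87]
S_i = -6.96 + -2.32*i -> [-6.96, -9.28, -11.6, -13.92, -16.24]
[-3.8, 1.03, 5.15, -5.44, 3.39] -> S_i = Random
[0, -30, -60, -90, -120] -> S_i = 0 + -30*i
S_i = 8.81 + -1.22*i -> [8.81, 7.59, 6.37, 5.15, 3.93]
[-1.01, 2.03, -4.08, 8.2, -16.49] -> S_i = -1.01*(-2.01)^i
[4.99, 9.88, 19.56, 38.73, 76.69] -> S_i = 4.99*1.98^i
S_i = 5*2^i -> [5, 10, 20, 40, 80]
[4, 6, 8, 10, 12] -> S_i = 4 + 2*i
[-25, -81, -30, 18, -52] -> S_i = Random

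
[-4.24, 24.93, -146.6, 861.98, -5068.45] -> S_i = -4.24*(-5.88)^i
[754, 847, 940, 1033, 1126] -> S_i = 754 + 93*i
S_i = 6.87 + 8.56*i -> [6.87, 15.43, 23.99, 32.55, 41.11]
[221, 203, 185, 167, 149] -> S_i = 221 + -18*i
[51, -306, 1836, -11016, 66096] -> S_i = 51*-6^i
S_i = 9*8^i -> [9, 72, 576, 4608, 36864]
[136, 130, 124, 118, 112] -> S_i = 136 + -6*i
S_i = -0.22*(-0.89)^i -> [-0.22, 0.2, -0.17, 0.16, -0.14]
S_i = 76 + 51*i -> [76, 127, 178, 229, 280]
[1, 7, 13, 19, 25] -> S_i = 1 + 6*i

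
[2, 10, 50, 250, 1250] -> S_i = 2*5^i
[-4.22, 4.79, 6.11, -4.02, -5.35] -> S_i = Random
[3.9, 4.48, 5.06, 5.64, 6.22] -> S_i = 3.90 + 0.58*i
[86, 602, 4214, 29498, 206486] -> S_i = 86*7^i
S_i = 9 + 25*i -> [9, 34, 59, 84, 109]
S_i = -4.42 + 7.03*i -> [-4.42, 2.61, 9.64, 16.67, 23.7]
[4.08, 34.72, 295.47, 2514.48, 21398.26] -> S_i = 4.08*8.51^i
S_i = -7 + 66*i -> [-7, 59, 125, 191, 257]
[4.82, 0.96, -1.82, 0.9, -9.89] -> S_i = Random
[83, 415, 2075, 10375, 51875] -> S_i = 83*5^i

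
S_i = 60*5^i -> [60, 300, 1500, 7500, 37500]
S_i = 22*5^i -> [22, 110, 550, 2750, 13750]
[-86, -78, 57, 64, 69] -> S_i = Random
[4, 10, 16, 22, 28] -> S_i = 4 + 6*i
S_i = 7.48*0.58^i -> [7.48, 4.34, 2.52, 1.46, 0.85]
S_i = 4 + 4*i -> [4, 8, 12, 16, 20]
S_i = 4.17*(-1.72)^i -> [4.17, -7.17, 12.34, -21.22, 36.5]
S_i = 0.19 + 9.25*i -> [0.19, 9.44, 18.69, 27.94, 37.19]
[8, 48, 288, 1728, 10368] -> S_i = 8*6^i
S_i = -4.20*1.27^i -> [-4.2, -5.33, -6.77, -8.6, -10.93]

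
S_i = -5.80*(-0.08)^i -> [-5.8, 0.46, -0.04, 0.0, -0.0]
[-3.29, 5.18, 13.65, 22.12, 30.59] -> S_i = -3.29 + 8.47*i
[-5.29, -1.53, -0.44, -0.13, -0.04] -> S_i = -5.29*0.29^i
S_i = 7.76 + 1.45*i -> [7.76, 9.21, 10.66, 12.11, 13.56]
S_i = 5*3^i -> [5, 15, 45, 135, 405]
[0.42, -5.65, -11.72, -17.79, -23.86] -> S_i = 0.42 + -6.07*i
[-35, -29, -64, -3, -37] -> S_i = Random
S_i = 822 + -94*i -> [822, 728, 634, 540, 446]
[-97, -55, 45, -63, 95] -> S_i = Random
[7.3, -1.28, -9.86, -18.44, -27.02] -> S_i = 7.30 + -8.58*i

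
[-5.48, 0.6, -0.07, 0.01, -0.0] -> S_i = -5.48*(-0.11)^i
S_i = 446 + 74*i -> [446, 520, 594, 668, 742]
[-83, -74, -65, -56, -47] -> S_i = -83 + 9*i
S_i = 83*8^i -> [83, 664, 5312, 42496, 339968]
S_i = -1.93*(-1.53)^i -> [-1.93, 2.95, -4.52, 6.91, -10.58]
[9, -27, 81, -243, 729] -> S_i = 9*-3^i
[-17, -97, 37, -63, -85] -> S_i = Random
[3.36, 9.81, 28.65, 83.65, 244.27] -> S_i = 3.36*2.92^i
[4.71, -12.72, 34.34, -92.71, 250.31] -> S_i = 4.71*(-2.70)^i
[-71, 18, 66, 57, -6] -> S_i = Random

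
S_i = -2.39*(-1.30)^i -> [-2.39, 3.11, -4.04, 5.25, -6.83]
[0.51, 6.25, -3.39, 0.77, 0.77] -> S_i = Random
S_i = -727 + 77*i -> [-727, -650, -573, -496, -419]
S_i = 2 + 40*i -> [2, 42, 82, 122, 162]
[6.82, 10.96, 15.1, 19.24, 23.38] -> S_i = 6.82 + 4.14*i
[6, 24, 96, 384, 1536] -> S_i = 6*4^i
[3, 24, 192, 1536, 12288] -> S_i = 3*8^i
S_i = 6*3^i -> [6, 18, 54, 162, 486]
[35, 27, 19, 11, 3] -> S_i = 35 + -8*i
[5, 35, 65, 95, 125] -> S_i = 5 + 30*i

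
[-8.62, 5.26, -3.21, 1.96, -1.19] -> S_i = -8.62*(-0.61)^i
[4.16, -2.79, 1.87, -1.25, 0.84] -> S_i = 4.16*(-0.67)^i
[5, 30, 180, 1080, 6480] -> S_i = 5*6^i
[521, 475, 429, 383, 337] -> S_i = 521 + -46*i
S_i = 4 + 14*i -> [4, 18, 32, 46, 60]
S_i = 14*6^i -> [14, 84, 504, 3024, 18144]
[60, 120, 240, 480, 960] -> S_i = 60*2^i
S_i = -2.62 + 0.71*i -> [-2.62, -1.91, -1.2, -0.49, 0.22]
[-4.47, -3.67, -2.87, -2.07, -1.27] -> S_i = -4.47 + 0.80*i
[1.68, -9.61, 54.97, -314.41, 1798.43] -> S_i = 1.68*(-5.72)^i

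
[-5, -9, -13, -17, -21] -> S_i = -5 + -4*i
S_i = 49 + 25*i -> [49, 74, 99, 124, 149]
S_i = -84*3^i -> [-84, -252, -756, -2268, -6804]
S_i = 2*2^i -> [2, 4, 8, 16, 32]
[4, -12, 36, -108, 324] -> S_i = 4*-3^i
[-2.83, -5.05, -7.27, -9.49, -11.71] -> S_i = -2.83 + -2.22*i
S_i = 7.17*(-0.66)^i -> [7.17, -4.73, 3.12, -2.06, 1.36]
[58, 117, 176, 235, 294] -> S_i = 58 + 59*i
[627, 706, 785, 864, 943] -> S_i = 627 + 79*i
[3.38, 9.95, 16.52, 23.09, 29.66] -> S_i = 3.38 + 6.57*i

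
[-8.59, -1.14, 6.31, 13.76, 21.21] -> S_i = -8.59 + 7.45*i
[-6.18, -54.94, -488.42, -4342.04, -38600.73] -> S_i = -6.18*8.89^i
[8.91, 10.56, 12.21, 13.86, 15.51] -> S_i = 8.91 + 1.65*i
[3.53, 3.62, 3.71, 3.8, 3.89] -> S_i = 3.53 + 0.09*i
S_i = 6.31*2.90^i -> [6.31, 18.3, 53.07, 153.89, 446.29]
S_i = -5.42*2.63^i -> [-5.42, -14.25, -37.49, -98.6, -259.31]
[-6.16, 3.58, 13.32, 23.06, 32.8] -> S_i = -6.16 + 9.74*i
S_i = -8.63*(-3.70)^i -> [-8.63, 31.93, -118.14, 437.14, -1617.4]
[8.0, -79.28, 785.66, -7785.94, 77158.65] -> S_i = 8.00*(-9.91)^i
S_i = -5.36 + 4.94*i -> [-5.36, -0.42, 4.52, 9.46, 14.4]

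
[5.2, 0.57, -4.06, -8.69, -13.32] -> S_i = 5.20 + -4.63*i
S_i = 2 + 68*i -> [2, 70, 138, 206, 274]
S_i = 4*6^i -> [4, 24, 144, 864, 5184]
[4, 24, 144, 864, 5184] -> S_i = 4*6^i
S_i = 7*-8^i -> [7, -56, 448, -3584, 28672]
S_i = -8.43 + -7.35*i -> [-8.43, -15.78, -23.13, -30.48, -37.83]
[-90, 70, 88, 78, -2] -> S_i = Random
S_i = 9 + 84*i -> [9, 93, 177, 261, 345]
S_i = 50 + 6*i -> [50, 56, 62, 68, 74]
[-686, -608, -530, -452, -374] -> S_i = -686 + 78*i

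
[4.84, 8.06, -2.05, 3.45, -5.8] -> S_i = Random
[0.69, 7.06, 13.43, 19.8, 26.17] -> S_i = 0.69 + 6.37*i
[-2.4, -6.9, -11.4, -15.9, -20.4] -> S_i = -2.40 + -4.50*i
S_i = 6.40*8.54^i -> [6.4, 54.66, 466.76, 3986.15, 34041.72]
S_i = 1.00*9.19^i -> [1.0, 9.19, 84.46, 776.15, 7132.83]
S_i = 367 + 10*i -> [367, 377, 387, 397, 407]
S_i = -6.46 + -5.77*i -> [-6.46, -12.23, -18.0, -23.77, -29.54]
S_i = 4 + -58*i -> [4, -54, -112, -170, -228]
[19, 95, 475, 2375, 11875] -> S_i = 19*5^i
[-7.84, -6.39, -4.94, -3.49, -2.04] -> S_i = -7.84 + 1.45*i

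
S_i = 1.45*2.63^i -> [1.45, 3.81, 10.03, 26.38, 69.37]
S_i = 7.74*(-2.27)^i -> [7.74, -17.57, 39.88, -90.54, 205.52]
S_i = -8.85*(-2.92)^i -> [-8.85, 25.84, -75.46, 220.34, -643.39]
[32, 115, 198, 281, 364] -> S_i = 32 + 83*i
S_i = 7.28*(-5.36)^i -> [7.28, -39.02, 209.15, -1121.05, 6008.84]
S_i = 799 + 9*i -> [799, 808, 817, 826, 835]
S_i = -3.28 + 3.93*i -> [-3.28, 0.65, 4.58, 8.51, 12.44]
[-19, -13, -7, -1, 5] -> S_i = -19 + 6*i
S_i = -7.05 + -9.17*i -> [-7.05, -16.22, -25.39, -34.56, -43.73]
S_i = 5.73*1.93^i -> [5.73, 11.06, 21.34, 41.19, 79.5]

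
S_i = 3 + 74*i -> [3, 77, 151, 225, 299]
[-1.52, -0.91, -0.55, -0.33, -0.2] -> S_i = -1.52*0.60^i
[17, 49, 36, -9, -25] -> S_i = Random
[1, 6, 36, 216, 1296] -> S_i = 1*6^i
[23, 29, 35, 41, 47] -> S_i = 23 + 6*i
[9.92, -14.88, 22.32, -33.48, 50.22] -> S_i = 9.92*(-1.50)^i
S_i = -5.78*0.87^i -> [-5.78, -5.03, -4.37, -3.81, -3.31]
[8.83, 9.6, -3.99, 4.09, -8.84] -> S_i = Random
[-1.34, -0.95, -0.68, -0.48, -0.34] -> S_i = -1.34*0.71^i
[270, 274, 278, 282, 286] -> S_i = 270 + 4*i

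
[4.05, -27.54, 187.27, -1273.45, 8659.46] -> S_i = 4.05*(-6.80)^i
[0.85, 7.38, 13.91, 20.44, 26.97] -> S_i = 0.85 + 6.53*i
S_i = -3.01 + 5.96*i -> [-3.01, 2.95, 8.91, 14.87, 20.83]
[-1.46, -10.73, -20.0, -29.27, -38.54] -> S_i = -1.46 + -9.27*i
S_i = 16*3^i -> [16, 48, 144, 432, 1296]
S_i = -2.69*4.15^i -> [-2.69, -11.16, -46.33, -192.26, -797.89]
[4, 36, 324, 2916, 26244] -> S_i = 4*9^i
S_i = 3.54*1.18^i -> [3.54, 4.18, 4.93, 5.82, 6.86]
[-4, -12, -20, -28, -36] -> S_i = -4 + -8*i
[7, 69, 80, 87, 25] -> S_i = Random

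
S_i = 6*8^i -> [6, 48, 384, 3072, 24576]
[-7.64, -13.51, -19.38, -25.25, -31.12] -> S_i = -7.64 + -5.87*i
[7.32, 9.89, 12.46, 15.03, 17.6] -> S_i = 7.32 + 2.57*i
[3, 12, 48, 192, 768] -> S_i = 3*4^i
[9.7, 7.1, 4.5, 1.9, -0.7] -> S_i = 9.70 + -2.60*i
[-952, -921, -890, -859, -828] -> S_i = -952 + 31*i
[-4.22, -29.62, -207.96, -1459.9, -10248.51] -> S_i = -4.22*7.02^i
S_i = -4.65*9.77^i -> [-4.65, -45.43, -443.86, -4336.47, -42367.34]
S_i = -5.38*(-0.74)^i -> [-5.38, 3.98, -2.95, 2.18, -1.61]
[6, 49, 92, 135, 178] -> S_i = 6 + 43*i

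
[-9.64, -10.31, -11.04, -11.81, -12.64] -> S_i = -9.64*1.07^i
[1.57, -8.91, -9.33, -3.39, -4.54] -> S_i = Random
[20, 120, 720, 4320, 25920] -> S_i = 20*6^i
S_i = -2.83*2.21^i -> [-2.83, -6.25, -13.82, -30.55, -67.51]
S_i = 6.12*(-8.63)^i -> [6.12, -52.82, 455.8, -3933.54, 33946.47]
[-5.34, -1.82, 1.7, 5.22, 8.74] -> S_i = -5.34 + 3.52*i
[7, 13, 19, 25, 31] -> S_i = 7 + 6*i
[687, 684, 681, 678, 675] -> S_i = 687 + -3*i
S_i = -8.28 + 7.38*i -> [-8.28, -0.9, 6.48, 13.86, 21.24]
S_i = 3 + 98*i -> [3, 101, 199, 297, 395]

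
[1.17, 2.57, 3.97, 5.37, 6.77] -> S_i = 1.17 + 1.40*i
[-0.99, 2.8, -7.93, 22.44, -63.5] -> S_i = -0.99*(-2.83)^i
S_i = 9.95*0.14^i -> [9.95, 1.39, 0.2, 0.03, 0.0]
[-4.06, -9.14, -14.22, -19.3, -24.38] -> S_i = -4.06 + -5.08*i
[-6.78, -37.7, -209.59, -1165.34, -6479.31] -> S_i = -6.78*5.56^i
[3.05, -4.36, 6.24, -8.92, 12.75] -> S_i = 3.05*(-1.43)^i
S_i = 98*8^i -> [98, 784, 6272, 50176, 401408]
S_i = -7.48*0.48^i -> [-7.48, -3.59, -1.72, -0.83, -0.4]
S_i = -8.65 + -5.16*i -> [-8.65, -13.81, -18.97, -24.13, -29.29]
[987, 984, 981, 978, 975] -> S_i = 987 + -3*i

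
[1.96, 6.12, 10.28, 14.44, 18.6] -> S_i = 1.96 + 4.16*i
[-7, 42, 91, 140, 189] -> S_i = -7 + 49*i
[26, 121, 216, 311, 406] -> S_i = 26 + 95*i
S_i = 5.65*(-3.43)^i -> [5.65, -19.38, 66.47, -228.0, 782.03]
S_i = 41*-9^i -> [41, -369, 3321, -29889, 269001]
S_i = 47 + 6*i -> [47, 53, 59, 65, 71]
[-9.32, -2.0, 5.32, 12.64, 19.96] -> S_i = -9.32 + 7.32*i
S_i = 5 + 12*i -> [5, 17, 29, 41, 53]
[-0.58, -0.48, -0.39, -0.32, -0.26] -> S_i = -0.58*0.82^i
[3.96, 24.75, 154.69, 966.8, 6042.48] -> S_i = 3.96*6.25^i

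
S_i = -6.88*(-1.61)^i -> [-6.88, 11.08, -17.83, 28.71, -46.23]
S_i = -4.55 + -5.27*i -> [-4.55, -9.82, -15.09, -20.36, -25.63]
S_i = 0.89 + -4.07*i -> [0.89, -3.18, -7.25, -11.32, -15.39]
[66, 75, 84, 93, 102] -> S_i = 66 + 9*i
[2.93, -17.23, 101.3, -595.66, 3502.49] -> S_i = 2.93*(-5.88)^i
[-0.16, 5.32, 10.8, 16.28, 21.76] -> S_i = -0.16 + 5.48*i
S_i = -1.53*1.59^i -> [-1.53, -2.43, -3.87, -6.15, -9.78]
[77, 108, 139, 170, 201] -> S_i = 77 + 31*i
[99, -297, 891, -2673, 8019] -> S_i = 99*-3^i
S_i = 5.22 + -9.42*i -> [5.22, -4.2, -13.62, -23.04, -32.46]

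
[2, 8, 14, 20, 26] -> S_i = 2 + 6*i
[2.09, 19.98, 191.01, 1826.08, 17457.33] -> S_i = 2.09*9.56^i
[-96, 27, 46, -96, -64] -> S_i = Random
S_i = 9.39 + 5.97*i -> [9.39, 15.36, 21.33, 27.3, 33.27]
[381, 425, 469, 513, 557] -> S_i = 381 + 44*i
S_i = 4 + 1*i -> [4, 5, 6, 7, 8]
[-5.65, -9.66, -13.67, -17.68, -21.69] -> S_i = -5.65 + -4.01*i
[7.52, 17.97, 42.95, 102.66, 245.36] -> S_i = 7.52*2.39^i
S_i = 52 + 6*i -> [52, 58, 64, 70, 76]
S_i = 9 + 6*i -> [9, 15, 21, 27, 33]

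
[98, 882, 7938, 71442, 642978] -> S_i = 98*9^i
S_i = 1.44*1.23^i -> [1.44, 1.77, 2.18, 2.68, 3.3]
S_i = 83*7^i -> [83, 581, 4067, 28469, 199283]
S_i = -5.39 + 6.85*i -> [-5.39, 1.46, 8.31, 15.16, 22.01]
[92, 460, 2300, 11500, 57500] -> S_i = 92*5^i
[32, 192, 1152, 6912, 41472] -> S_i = 32*6^i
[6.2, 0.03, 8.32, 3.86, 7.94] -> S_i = Random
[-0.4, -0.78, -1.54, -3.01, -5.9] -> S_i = -0.40*1.96^i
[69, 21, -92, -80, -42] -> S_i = Random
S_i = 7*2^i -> [7, 14, 28, 56, 112]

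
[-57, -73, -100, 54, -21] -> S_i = Random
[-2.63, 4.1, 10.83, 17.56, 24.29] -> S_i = -2.63 + 6.73*i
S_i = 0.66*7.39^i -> [0.66, 4.88, 36.04, 266.37, 1968.44]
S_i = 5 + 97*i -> [5, 102, 199, 296, 393]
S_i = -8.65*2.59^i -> [-8.65, -22.4, -58.03, -150.28, -389.24]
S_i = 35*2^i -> [35, 70, 140, 280, 560]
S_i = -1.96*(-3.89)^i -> [-1.96, 7.62, -29.66, 115.37, -448.8]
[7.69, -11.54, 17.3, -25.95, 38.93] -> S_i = 7.69*(-1.50)^i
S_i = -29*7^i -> [-29, -203, -1421, -9947, -69629]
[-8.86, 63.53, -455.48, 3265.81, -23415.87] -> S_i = -8.86*(-7.17)^i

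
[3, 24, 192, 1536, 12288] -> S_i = 3*8^i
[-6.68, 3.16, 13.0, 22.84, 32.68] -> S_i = -6.68 + 9.84*i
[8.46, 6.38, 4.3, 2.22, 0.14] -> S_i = 8.46 + -2.08*i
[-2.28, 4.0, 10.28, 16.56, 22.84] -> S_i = -2.28 + 6.28*i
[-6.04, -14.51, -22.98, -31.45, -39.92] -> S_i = -6.04 + -8.47*i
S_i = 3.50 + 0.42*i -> [3.5, 3.92, 4.34, 4.76, 5.18]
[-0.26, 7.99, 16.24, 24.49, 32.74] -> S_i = -0.26 + 8.25*i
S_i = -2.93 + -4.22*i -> [-2.93, -7.15, -11.37, -15.59, -19.81]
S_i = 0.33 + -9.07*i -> [0.33, -8.74, -17.81, -26.88, -35.95]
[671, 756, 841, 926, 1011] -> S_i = 671 + 85*i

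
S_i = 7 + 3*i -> [7, 10, 13, 16, 19]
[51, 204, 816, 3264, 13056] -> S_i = 51*4^i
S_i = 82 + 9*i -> [82, 91, 100, 109, 118]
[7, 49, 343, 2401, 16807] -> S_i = 7*7^i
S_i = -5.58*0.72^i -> [-5.58, -4.02, -2.89, -2.08, -1.5]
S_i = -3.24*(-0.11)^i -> [-3.24, 0.36, -0.04, 0.0, -0.0]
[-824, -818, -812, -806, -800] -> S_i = -824 + 6*i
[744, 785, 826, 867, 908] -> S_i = 744 + 41*i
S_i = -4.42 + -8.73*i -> [-4.42, -13.15, -21.88, -30.61, -39.34]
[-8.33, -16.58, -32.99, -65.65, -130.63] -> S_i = -8.33*1.99^i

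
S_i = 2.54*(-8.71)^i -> [2.54, -22.12, 192.69, -1678.37, 14618.62]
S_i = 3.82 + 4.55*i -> [3.82, 8.37, 12.92, 17.47, 22.02]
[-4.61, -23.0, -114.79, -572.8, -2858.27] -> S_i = -4.61*4.99^i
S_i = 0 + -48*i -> [0, -48, -96, -144, -192]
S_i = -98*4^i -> [-98, -392, -1568, -6272, -25088]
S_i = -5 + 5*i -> [-5, 0, 5, 10, 15]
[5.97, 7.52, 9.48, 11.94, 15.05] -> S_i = 5.97*1.26^i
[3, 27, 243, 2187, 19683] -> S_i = 3*9^i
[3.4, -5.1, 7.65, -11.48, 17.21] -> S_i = 3.40*(-1.50)^i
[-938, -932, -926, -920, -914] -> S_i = -938 + 6*i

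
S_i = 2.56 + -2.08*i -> [2.56, 0.48, -1.6, -3.68, -5.76]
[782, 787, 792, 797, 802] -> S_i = 782 + 5*i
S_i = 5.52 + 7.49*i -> [5.52, 13.01, 20.5, 27.99, 35.48]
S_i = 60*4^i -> [60, 240, 960, 3840, 15360]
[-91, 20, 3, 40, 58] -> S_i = Random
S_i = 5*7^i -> [5, 35, 245, 1715, 12005]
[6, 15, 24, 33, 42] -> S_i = 6 + 9*i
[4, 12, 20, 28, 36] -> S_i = 4 + 8*i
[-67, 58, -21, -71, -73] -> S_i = Random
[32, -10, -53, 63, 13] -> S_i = Random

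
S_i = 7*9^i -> [7, 63, 567, 5103, 45927]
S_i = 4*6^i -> [4, 24, 144, 864, 5184]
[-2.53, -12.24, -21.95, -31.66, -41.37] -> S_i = -2.53 + -9.71*i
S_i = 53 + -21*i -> [53, 32, 11, -10, -31]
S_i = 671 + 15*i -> [671, 686, 701, 716, 731]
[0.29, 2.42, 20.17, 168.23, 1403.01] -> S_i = 0.29*8.34^i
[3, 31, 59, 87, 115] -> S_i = 3 + 28*i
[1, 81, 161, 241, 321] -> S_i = 1 + 80*i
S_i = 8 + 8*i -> [8, 16, 24, 32, 40]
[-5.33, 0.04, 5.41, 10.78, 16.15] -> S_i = -5.33 + 5.37*i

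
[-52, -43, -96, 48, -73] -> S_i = Random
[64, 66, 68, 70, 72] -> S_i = 64 + 2*i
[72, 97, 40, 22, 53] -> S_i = Random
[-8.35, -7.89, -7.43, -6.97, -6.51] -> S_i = -8.35 + 0.46*i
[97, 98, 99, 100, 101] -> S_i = 97 + 1*i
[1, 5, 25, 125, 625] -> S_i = 1*5^i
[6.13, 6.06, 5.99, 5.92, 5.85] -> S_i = 6.13 + -0.07*i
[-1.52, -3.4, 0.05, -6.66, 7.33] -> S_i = Random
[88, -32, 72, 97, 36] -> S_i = Random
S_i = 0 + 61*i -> [0, 61, 122, 183, 244]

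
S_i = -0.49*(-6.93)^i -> [-0.49, 3.4, -23.53, 163.08, -1130.13]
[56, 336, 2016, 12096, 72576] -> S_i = 56*6^i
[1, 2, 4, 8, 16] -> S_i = 1*2^i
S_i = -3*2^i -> [-3, -6, -12, -24, -48]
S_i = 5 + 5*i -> [5, 10, 15, 20, 25]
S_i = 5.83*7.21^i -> [5.83, 42.03, 303.07, 2185.12, 15754.68]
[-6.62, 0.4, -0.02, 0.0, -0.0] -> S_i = -6.62*(-0.06)^i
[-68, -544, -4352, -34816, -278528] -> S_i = -68*8^i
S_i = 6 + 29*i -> [6, 35, 64, 93, 122]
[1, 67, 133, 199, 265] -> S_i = 1 + 66*i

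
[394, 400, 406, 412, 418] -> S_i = 394 + 6*i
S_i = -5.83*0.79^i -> [-5.83, -4.61, -3.64, -2.87, -2.27]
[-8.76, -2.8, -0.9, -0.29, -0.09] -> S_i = -8.76*0.32^i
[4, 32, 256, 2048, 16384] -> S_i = 4*8^i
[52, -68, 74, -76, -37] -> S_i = Random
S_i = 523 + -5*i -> [523, 518, 513, 508, 503]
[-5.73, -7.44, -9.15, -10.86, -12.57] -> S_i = -5.73 + -1.71*i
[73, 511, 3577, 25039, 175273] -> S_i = 73*7^i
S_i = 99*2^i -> [99, 198, 396, 792, 1584]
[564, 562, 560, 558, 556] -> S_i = 564 + -2*i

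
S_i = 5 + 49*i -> [5, 54, 103, 152, 201]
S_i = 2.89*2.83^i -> [2.89, 8.18, 23.15, 65.5, 185.37]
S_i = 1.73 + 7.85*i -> [1.73, 9.58, 17.43, 25.28, 33.13]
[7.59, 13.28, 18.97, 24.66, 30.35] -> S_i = 7.59 + 5.69*i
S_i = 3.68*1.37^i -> [3.68, 5.04, 6.91, 9.46, 12.96]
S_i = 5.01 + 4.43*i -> [5.01, 9.44, 13.87, 18.3, 22.73]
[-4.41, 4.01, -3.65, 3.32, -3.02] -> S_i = -4.41*(-0.91)^i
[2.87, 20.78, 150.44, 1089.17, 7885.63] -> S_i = 2.87*7.24^i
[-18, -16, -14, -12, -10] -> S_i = -18 + 2*i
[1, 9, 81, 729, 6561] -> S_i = 1*9^i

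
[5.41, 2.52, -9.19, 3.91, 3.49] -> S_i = Random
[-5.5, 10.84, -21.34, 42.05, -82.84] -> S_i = -5.50*(-1.97)^i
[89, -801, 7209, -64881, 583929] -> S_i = 89*-9^i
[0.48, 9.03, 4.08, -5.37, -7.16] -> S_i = Random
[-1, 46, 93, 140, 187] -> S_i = -1 + 47*i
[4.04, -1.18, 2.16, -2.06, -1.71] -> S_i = Random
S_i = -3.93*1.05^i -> [-3.93, -4.13, -4.33, -4.55, -4.78]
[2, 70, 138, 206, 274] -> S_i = 2 + 68*i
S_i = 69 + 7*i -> [69, 76, 83, 90, 97]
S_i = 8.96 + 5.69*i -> [8.96, 14.65, 20.34, 26.03, 31.72]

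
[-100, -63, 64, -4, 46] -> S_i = Random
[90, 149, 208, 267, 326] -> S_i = 90 + 59*i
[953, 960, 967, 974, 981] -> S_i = 953 + 7*i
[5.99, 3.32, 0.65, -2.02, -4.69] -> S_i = 5.99 + -2.67*i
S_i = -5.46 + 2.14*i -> [-5.46, -3.32, -1.18, 0.96, 3.1]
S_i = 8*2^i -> [8, 16, 32, 64, 128]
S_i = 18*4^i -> [18, 72, 288, 1152, 4608]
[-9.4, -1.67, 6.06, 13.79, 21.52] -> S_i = -9.40 + 7.73*i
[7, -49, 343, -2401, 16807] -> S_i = 7*-7^i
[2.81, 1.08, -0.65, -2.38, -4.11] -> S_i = 2.81 + -1.73*i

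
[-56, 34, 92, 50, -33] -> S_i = Random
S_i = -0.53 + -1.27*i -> [-0.53, -1.8, -3.07, -4.34, -5.61]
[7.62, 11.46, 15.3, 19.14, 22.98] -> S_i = 7.62 + 3.84*i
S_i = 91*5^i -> [91, 455, 2275, 11375, 56875]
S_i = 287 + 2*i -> [287, 289, 291, 293, 295]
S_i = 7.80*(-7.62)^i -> [7.8, -59.44, 452.9, -3451.12, 26297.5]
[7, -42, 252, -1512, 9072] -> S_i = 7*-6^i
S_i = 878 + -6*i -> [878, 872, 866, 860, 854]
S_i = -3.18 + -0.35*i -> [-3.18, -3.53, -3.88, -4.23, -4.58]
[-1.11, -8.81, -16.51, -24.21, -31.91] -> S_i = -1.11 + -7.70*i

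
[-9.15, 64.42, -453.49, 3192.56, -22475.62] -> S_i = -9.15*(-7.04)^i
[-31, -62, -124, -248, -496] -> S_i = -31*2^i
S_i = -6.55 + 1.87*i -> [-6.55, -4.68, -2.81, -0.94, 0.93]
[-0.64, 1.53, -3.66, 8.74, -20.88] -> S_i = -0.64*(-2.39)^i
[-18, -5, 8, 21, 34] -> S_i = -18 + 13*i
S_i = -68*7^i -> [-68, -476, -3332, -23324, -163268]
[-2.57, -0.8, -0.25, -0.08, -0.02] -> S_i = -2.57*0.31^i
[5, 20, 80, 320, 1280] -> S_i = 5*4^i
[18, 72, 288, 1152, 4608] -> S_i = 18*4^i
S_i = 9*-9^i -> [9, -81, 729, -6561, 59049]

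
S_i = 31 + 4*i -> [31, 35, 39, 43, 47]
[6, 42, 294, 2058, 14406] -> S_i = 6*7^i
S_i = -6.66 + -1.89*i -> [-6.66, -8.55, -10.44, -12.33, -14.22]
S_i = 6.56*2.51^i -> [6.56, 16.47, 41.33, 103.73, 260.37]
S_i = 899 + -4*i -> [899, 895, 891, 887, 883]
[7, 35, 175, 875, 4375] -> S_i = 7*5^i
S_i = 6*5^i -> [6, 30, 150, 750, 3750]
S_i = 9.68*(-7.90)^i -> [9.68, -76.47, 604.13, -4772.62, 37703.68]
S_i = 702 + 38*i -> [702, 740, 778, 816, 854]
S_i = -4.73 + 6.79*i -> [-4.73, 2.06, 8.85, 15.64, 22.43]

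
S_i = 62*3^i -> [62, 186, 558, 1674, 5022]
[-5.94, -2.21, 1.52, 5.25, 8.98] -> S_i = -5.94 + 3.73*i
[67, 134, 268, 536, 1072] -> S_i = 67*2^i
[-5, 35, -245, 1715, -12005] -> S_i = -5*-7^i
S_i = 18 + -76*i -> [18, -58, -134, -210, -286]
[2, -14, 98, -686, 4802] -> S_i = 2*-7^i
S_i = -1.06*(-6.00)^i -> [-1.06, 6.36, -38.16, 228.96, -1373.76]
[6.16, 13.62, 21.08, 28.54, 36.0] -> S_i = 6.16 + 7.46*i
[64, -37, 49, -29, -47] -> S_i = Random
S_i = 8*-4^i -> [8, -32, 128, -512, 2048]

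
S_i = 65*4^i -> [65, 260, 1040, 4160, 16640]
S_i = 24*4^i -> [24, 96, 384, 1536, 6144]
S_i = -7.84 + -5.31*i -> [-7.84, -13.15, -18.46, -23.77, -29.08]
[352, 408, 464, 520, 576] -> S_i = 352 + 56*i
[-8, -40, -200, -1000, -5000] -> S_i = -8*5^i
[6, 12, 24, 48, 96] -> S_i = 6*2^i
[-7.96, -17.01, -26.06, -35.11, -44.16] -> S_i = -7.96 + -9.05*i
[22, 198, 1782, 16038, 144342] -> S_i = 22*9^i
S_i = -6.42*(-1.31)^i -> [-6.42, 8.41, -11.02, 14.43, -18.91]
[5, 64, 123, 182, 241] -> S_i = 5 + 59*i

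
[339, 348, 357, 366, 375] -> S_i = 339 + 9*i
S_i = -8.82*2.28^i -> [-8.82, -20.11, -45.85, -104.54, -238.35]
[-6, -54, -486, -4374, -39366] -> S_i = -6*9^i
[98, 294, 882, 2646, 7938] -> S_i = 98*3^i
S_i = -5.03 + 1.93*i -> [-5.03, -3.1, -1.17, 0.76, 2.69]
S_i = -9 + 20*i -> [-9, 11, 31, 51, 71]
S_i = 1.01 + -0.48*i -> [1.01, 0.53, 0.05, -0.43, -0.91]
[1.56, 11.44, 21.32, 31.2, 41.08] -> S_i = 1.56 + 9.88*i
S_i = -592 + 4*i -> [-592, -588, -584, -580, -576]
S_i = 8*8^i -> [8, 64, 512, 4096, 32768]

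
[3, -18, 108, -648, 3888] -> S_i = 3*-6^i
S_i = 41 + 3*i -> [41, 44, 47, 50, 53]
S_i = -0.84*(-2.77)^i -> [-0.84, 2.33, -6.45, 17.85, -49.45]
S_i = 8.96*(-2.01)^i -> [8.96, -18.01, 36.2, -72.76, 146.25]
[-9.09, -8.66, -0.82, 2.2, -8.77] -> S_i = Random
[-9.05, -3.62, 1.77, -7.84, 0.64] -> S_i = Random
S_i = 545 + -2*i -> [545, 543, 541, 539, 537]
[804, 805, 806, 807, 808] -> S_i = 804 + 1*i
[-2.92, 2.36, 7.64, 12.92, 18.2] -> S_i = -2.92 + 5.28*i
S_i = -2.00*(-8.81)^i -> [-2.0, 17.62, -155.23, 1367.6, -12048.52]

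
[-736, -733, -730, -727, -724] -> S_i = -736 + 3*i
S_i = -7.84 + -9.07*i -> [-7.84, -16.91, -25.98, -35.05, -44.12]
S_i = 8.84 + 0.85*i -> [8.84, 9.69, 10.54, 11.39, 12.24]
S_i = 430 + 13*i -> [430, 443, 456, 469, 482]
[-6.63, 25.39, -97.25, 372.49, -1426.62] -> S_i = -6.63*(-3.83)^i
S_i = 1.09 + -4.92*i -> [1.09, -3.83, -8.75, -13.67, -18.59]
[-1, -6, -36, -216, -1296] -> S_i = -1*6^i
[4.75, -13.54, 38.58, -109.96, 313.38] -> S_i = 4.75*(-2.85)^i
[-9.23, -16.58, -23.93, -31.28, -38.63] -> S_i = -9.23 + -7.35*i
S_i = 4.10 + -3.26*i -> [4.1, 0.84, -2.42, -5.68, -8.94]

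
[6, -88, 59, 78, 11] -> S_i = Random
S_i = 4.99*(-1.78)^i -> [4.99, -8.88, 15.81, -28.14, 50.09]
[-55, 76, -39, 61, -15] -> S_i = Random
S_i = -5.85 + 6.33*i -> [-5.85, 0.48, 6.81, 13.14, 19.47]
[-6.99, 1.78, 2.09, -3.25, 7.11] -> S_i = Random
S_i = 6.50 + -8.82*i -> [6.5, -2.32, -11.14, -19.96, -28.78]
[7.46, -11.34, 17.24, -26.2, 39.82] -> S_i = 7.46*(-1.52)^i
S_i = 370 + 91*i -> [370, 461, 552, 643, 734]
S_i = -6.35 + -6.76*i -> [-6.35, -13.11, -19.87, -26.63, -33.39]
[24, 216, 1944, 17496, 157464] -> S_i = 24*9^i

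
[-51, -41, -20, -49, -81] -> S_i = Random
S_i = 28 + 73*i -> [28, 101, 174, 247, 320]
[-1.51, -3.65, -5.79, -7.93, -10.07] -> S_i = -1.51 + -2.14*i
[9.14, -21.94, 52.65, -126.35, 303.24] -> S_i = 9.14*(-2.40)^i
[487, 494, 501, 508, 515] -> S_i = 487 + 7*i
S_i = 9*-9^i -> [9, -81, 729, -6561, 59049]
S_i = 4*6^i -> [4, 24, 144, 864, 5184]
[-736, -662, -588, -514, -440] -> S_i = -736 + 74*i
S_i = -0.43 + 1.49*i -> [-0.43, 1.06, 2.55, 4.04, 5.53]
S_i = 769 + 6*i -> [769, 775, 781, 787, 793]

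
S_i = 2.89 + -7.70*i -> [2.89, -4.81, -12.51, -20.21, -27.91]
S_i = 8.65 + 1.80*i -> [8.65, 10.45, 12.25, 14.05, 15.85]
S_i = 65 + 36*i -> [65, 101, 137, 173, 209]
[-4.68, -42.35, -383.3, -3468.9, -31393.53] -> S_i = -4.68*9.05^i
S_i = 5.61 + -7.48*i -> [5.61, -1.87, -9.35, -16.83, -24.31]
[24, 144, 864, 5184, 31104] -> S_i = 24*6^i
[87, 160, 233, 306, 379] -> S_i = 87 + 73*i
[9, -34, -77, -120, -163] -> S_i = 9 + -43*i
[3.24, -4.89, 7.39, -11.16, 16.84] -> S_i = 3.24*(-1.51)^i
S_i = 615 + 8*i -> [615, 623, 631, 639, 647]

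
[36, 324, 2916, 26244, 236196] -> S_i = 36*9^i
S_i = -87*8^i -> [-87, -696, -5568, -44544, -356352]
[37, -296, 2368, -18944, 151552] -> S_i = 37*-8^i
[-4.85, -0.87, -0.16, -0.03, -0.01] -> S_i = -4.85*0.18^i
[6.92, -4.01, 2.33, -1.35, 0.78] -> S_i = 6.92*(-0.58)^i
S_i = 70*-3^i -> [70, -210, 630, -1890, 5670]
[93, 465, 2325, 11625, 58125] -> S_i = 93*5^i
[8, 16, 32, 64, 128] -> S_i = 8*2^i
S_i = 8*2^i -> [8, 16, 32, 64, 128]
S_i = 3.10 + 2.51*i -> [3.1, 5.61, 8.12, 10.63, 13.14]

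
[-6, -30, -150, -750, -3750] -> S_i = -6*5^i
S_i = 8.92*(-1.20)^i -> [8.92, -10.7, 12.84, -15.41, 18.5]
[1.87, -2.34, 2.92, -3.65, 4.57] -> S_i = 1.87*(-1.25)^i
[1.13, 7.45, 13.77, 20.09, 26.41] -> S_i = 1.13 + 6.32*i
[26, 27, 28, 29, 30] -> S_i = 26 + 1*i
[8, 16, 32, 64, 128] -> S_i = 8*2^i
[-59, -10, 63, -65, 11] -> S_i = Random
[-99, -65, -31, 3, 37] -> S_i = -99 + 34*i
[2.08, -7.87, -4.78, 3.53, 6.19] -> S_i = Random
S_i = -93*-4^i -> [-93, 372, -1488, 5952, -23808]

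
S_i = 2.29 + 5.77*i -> [2.29, 8.06, 13.83, 19.6, 25.37]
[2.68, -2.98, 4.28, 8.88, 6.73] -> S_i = Random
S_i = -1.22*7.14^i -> [-1.22, -8.71, -62.2, -444.07, -3170.68]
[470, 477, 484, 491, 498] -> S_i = 470 + 7*i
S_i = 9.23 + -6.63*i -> [9.23, 2.6, -4.03, -10.66, -17.29]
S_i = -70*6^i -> [-70, -420, -2520, -15120, -90720]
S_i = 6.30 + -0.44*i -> [6.3, 5.86, 5.42, 4.98, 4.54]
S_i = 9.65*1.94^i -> [9.65, 18.72, 36.32, 70.46, 136.69]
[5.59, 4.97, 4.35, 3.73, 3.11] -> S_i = 5.59 + -0.62*i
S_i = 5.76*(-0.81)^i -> [5.76, -4.67, 3.78, -3.06, 2.48]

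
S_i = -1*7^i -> [-1, -7, -49, -343, -2401]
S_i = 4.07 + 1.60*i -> [4.07, 5.67, 7.27, 8.87, 10.47]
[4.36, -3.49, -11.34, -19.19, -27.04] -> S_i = 4.36 + -7.85*i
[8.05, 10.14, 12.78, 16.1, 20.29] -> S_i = 8.05*1.26^i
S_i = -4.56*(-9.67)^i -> [-4.56, 44.1, -426.4, 4123.29, -39872.25]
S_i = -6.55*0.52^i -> [-6.55, -3.41, -1.77, -0.92, -0.48]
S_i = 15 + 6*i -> [15, 21, 27, 33, 39]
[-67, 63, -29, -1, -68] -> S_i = Random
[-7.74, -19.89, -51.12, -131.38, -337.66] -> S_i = -7.74*2.57^i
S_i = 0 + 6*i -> [0, 6, 12, 18, 24]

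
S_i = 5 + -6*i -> [5, -1, -7, -13, -19]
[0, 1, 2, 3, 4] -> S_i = 0 + 1*i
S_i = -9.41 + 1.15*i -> [-9.41, -8.26, -7.11, -5.96, -4.81]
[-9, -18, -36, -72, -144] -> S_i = -9*2^i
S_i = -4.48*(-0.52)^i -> [-4.48, 2.33, -1.21, 0.63, -0.33]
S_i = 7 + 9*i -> [7, 16, 25, 34, 43]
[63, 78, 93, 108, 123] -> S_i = 63 + 15*i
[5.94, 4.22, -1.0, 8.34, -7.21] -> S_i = Random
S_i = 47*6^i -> [47, 282, 1692, 10152, 60912]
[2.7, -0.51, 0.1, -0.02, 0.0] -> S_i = 2.70*(-0.19)^i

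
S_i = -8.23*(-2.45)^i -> [-8.23, 20.16, -49.4, 121.03, -296.53]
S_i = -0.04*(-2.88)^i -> [-0.04, 0.12, -0.33, 0.96, -2.75]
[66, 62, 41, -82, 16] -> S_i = Random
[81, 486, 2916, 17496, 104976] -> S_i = 81*6^i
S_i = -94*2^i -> [-94, -188, -376, -752, -1504]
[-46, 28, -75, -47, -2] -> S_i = Random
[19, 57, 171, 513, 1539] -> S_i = 19*3^i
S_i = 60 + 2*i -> [60, 62, 64, 66, 68]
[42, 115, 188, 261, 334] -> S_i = 42 + 73*i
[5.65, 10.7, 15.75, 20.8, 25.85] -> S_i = 5.65 + 5.05*i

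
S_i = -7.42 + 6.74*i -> [-7.42, -0.68, 6.06, 12.8, 19.54]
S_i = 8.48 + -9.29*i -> [8.48, -0.81, -10.1, -19.39, -28.68]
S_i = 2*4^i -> [2, 8, 32, 128, 512]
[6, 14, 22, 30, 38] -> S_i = 6 + 8*i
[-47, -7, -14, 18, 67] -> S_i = Random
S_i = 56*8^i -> [56, 448, 3584, 28672, 229376]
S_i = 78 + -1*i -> [78, 77, 76, 75, 74]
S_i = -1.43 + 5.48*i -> [-1.43, 4.05, 9.53, 15.01, 20.49]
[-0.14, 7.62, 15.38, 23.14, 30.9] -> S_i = -0.14 + 7.76*i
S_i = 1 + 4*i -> [1, 5, 9, 13, 17]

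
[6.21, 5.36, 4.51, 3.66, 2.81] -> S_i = 6.21 + -0.85*i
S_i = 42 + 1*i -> [42, 43, 44, 45, 46]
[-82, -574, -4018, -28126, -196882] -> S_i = -82*7^i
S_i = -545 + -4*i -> [-545, -549, -553, -557, -561]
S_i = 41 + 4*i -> [41, 45, 49, 53, 57]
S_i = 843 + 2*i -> [843, 845, 847, 849, 851]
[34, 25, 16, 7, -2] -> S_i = 34 + -9*i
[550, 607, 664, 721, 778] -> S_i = 550 + 57*i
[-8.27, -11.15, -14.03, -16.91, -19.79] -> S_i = -8.27 + -2.88*i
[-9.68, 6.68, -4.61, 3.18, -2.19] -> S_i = -9.68*(-0.69)^i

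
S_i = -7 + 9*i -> [-7, 2, 11, 20, 29]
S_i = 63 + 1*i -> [63, 64, 65, 66, 67]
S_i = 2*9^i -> [2, 18, 162, 1458, 13122]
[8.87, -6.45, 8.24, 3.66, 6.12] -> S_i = Random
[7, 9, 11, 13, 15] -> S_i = 7 + 2*i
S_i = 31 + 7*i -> [31, 38, 45, 52, 59]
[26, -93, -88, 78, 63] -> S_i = Random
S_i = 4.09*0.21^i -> [4.09, 0.86, 0.18, 0.04, 0.01]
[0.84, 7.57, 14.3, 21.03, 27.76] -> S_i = 0.84 + 6.73*i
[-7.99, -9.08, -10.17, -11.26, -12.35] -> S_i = -7.99 + -1.09*i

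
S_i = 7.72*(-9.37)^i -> [7.72, -72.34, 677.79, -6350.91, 59508.04]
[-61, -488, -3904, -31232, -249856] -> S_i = -61*8^i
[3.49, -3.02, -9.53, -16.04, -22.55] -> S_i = 3.49 + -6.51*i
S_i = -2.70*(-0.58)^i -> [-2.7, 1.57, -0.91, 0.53, -0.31]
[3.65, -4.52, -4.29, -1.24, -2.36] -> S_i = Random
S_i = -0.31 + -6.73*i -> [-0.31, -7.04, -13.77, -20.5, -27.23]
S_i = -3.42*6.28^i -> [-3.42, -21.48, -134.88, -847.04, -5319.42]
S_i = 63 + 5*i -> [63, 68, 73, 78, 83]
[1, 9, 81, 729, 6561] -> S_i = 1*9^i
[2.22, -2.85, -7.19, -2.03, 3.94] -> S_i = Random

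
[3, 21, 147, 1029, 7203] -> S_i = 3*7^i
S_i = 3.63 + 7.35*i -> [3.63, 10.98, 18.33, 25.68, 33.03]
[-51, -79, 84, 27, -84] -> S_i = Random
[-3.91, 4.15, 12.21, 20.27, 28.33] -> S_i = -3.91 + 8.06*i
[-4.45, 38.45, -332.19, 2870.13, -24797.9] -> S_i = -4.45*(-8.64)^i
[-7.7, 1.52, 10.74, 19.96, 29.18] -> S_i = -7.70 + 9.22*i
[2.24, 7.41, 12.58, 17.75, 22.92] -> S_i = 2.24 + 5.17*i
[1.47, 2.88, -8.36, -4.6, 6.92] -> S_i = Random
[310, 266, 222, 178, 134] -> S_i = 310 + -44*i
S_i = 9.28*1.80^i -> [9.28, 16.7, 30.07, 54.12, 97.42]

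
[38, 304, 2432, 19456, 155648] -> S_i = 38*8^i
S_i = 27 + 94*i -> [27, 121, 215, 309, 403]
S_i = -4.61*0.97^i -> [-4.61, -4.47, -4.34, -4.21, -4.08]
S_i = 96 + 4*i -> [96, 100, 104, 108, 112]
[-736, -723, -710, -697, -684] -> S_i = -736 + 13*i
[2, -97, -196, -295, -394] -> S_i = 2 + -99*i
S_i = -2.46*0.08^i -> [-2.46, -0.2, -0.02, -0.0, -0.0]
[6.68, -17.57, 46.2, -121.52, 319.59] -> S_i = 6.68*(-2.63)^i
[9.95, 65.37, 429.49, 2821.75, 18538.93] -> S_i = 9.95*6.57^i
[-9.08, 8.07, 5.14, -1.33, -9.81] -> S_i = Random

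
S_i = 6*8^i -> [6, 48, 384, 3072, 24576]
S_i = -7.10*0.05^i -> [-7.1, -0.36, -0.02, -0.0, -0.0]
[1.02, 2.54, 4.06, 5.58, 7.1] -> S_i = 1.02 + 1.52*i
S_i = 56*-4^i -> [56, -224, 896, -3584, 14336]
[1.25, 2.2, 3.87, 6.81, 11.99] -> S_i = 1.25*1.76^i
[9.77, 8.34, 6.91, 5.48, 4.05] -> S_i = 9.77 + -1.43*i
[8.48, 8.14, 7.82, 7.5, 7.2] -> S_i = 8.48*0.96^i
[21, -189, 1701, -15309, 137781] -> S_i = 21*-9^i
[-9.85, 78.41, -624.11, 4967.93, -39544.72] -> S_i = -9.85*(-7.96)^i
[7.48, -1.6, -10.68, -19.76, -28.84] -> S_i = 7.48 + -9.08*i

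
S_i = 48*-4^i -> [48, -192, 768, -3072, 12288]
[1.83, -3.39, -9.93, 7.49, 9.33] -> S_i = Random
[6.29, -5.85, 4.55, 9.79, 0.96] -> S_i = Random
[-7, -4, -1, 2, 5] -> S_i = -7 + 3*i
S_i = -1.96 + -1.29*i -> [-1.96, -3.25, -4.54, -5.83, -7.12]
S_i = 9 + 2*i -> [9, 11, 13, 15, 17]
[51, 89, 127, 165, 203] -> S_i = 51 + 38*i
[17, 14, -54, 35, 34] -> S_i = Random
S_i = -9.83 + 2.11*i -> [-9.83, -7.72, -5.61, -3.5, -1.39]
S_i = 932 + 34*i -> [932, 966, 1000, 1034, 1068]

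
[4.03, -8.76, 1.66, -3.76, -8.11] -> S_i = Random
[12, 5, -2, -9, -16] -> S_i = 12 + -7*i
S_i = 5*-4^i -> [5, -20, 80, -320, 1280]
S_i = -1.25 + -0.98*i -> [-1.25, -2.23, -3.21, -4.19, -5.17]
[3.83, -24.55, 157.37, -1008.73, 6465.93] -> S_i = 3.83*(-6.41)^i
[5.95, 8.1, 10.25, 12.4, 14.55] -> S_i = 5.95 + 2.15*i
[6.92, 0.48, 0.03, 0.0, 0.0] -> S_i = 6.92*0.07^i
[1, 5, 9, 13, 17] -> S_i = 1 + 4*i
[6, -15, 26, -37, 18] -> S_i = Random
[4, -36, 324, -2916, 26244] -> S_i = 4*-9^i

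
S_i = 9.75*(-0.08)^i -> [9.75, -0.78, 0.06, -0.0, 0.0]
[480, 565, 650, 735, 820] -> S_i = 480 + 85*i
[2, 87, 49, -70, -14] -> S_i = Random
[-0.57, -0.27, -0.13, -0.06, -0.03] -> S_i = -0.57*0.48^i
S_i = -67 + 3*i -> [-67, -64, -61, -58, -55]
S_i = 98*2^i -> [98, 196, 392, 784, 1568]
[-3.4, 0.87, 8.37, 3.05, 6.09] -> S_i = Random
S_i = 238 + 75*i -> [238, 313, 388, 463, 538]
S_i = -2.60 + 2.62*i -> [-2.6, 0.02, 2.64, 5.26, 7.88]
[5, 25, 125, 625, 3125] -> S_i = 5*5^i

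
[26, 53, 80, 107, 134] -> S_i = 26 + 27*i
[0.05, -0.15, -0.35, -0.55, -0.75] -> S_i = 0.05 + -0.20*i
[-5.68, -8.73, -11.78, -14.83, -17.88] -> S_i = -5.68 + -3.05*i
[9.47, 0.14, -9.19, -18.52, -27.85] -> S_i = 9.47 + -9.33*i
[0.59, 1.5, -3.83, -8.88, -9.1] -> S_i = Random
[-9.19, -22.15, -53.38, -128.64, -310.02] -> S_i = -9.19*2.41^i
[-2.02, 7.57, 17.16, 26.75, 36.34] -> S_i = -2.02 + 9.59*i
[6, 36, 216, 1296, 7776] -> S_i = 6*6^i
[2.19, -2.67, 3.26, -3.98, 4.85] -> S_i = 2.19*(-1.22)^i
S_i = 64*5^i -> [64, 320, 1600, 8000, 40000]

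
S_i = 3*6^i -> [3, 18, 108, 648, 3888]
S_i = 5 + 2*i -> [5, 7, 9, 11, 13]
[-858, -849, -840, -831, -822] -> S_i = -858 + 9*i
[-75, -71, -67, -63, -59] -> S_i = -75 + 4*i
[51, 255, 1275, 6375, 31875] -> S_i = 51*5^i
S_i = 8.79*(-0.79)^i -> [8.79, -6.94, 5.49, -4.33, 3.42]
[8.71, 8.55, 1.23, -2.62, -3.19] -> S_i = Random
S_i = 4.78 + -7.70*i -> [4.78, -2.92, -10.62, -18.32, -26.02]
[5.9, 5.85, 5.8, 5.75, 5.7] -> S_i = 5.90 + -0.05*i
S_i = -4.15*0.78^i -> [-4.15, -3.24, -2.52, -1.97, -1.54]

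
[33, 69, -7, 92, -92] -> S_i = Random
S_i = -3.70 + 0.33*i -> [-3.7, -3.37, -3.04, -2.71, -2.38]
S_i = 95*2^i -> [95, 190, 380, 760, 1520]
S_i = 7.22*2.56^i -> [7.22, 18.48, 47.32, 121.13, 310.1]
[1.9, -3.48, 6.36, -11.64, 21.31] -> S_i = 1.90*(-1.83)^i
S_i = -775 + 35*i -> [-775, -740, -705, -670, -635]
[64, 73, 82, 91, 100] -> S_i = 64 + 9*i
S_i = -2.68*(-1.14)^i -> [-2.68, 3.06, -3.48, 3.97, -4.53]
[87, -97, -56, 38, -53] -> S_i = Random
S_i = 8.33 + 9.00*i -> [8.33, 17.33, 26.33, 35.33, 44.33]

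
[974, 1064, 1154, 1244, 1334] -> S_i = 974 + 90*i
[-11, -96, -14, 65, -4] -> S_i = Random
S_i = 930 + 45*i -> [930, 975, 1020, 1065, 1110]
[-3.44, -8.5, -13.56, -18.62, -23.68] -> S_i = -3.44 + -5.06*i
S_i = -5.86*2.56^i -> [-5.86, -15.0, -38.4, -98.31, -251.69]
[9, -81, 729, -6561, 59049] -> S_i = 9*-9^i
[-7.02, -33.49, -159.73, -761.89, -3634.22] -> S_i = -7.02*4.77^i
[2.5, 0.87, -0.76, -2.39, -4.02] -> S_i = 2.50 + -1.63*i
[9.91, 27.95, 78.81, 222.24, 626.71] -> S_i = 9.91*2.82^i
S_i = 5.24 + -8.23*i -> [5.24, -2.99, -11.22, -19.45, -27.68]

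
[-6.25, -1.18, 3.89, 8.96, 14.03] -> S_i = -6.25 + 5.07*i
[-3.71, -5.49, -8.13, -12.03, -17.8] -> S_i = -3.71*1.48^i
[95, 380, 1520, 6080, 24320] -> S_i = 95*4^i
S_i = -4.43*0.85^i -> [-4.43, -3.77, -3.2, -2.72, -2.31]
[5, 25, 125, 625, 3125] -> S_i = 5*5^i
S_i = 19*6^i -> [19, 114, 684, 4104, 24624]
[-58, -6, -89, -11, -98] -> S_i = Random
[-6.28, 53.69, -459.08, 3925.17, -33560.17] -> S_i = -6.28*(-8.55)^i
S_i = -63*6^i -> [-63, -378, -2268, -13608, -81648]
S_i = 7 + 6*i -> [7, 13, 19, 25, 31]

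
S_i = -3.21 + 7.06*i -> [-3.21, 3.85, 10.91, 17.97, 25.03]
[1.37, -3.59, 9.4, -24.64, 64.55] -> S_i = 1.37*(-2.62)^i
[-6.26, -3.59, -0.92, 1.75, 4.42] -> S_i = -6.26 + 2.67*i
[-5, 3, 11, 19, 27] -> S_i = -5 + 8*i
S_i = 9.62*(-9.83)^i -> [9.62, -94.56, 929.57, -9137.67, 89823.33]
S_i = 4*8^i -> [4, 32, 256, 2048, 16384]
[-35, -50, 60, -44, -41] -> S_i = Random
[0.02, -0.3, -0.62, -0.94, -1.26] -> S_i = 0.02 + -0.32*i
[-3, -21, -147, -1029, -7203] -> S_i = -3*7^i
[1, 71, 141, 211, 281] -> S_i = 1 + 70*i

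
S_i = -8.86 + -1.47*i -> [-8.86, -10.33, -11.8, -13.27, -14.74]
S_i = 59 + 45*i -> [59, 104, 149, 194, 239]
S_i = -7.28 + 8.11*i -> [-7.28, 0.83, 8.94, 17.05, 25.16]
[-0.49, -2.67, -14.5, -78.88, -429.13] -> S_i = -0.49*5.44^i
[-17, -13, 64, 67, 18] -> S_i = Random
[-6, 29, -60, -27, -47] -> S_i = Random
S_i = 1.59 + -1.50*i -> [1.59, 0.09, -1.41, -2.91, -4.41]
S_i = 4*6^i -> [4, 24, 144, 864, 5184]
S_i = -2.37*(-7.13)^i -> [-2.37, 16.9, -120.48, 859.05, -6125.01]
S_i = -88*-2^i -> [-88, 176, -352, 704, -1408]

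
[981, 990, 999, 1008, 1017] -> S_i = 981 + 9*i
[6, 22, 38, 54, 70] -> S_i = 6 + 16*i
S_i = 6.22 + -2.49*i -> [6.22, 3.73, 1.24, -1.25, -3.74]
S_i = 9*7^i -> [9, 63, 441, 3087, 21609]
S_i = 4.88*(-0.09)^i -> [4.88, -0.44, 0.04, -0.0, 0.0]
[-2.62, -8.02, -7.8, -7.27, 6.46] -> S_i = Random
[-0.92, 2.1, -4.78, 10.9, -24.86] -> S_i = -0.92*(-2.28)^i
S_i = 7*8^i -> [7, 56, 448, 3584, 28672]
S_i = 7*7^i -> [7, 49, 343, 2401, 16807]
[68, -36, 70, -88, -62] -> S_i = Random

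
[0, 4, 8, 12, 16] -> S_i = 0 + 4*i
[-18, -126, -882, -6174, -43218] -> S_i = -18*7^i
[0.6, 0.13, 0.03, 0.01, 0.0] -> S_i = 0.60*0.21^i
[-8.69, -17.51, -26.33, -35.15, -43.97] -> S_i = -8.69 + -8.82*i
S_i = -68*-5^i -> [-68, 340, -1700, 8500, -42500]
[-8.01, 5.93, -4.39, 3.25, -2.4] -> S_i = -8.01*(-0.74)^i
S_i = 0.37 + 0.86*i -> [0.37, 1.23, 2.09, 2.95, 3.81]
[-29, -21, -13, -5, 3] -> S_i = -29 + 8*i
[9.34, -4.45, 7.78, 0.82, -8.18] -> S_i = Random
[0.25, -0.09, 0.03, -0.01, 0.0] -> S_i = 0.25*(-0.37)^i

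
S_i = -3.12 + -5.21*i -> [-3.12, -8.33, -13.54, -18.75, -23.96]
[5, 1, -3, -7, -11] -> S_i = 5 + -4*i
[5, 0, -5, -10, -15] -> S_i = 5 + -5*i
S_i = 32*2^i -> [32, 64, 128, 256, 512]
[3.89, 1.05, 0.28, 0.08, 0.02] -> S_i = 3.89*0.27^i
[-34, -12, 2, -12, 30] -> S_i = Random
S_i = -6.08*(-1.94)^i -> [-6.08, 11.8, -22.88, 44.39, -86.12]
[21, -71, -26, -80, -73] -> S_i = Random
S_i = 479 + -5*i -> [479, 474, 469, 464, 459]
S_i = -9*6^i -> [-9, -54, -324, -1944, -11664]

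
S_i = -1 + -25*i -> [-1, -26, -51, -76, -101]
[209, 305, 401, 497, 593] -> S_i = 209 + 96*i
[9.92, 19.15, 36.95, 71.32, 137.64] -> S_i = 9.92*1.93^i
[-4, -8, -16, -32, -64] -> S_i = -4*2^i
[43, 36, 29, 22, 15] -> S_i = 43 + -7*i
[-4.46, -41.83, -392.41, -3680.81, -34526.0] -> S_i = -4.46*9.38^i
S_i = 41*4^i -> [41, 164, 656, 2624, 10496]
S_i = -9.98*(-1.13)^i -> [-9.98, 11.28, -12.74, 14.4, -16.27]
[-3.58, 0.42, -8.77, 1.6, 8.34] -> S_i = Random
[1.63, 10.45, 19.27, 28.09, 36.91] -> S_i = 1.63 + 8.82*i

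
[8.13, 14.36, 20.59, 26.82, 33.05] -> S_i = 8.13 + 6.23*i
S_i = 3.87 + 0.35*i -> [3.87, 4.22, 4.57, 4.92, 5.27]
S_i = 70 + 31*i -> [70, 101, 132, 163, 194]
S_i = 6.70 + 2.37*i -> [6.7, 9.07, 11.44, 13.81, 16.18]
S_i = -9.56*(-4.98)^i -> [-9.56, 47.61, -237.09, 1180.72, -5879.97]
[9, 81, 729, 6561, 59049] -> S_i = 9*9^i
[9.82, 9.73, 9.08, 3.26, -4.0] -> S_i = Random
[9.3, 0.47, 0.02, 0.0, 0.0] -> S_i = 9.30*0.05^i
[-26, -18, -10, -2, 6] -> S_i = -26 + 8*i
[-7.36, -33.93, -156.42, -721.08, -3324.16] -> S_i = -7.36*4.61^i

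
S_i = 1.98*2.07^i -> [1.98, 4.1, 8.48, 17.56, 36.35]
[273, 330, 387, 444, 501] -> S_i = 273 + 57*i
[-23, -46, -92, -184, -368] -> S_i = -23*2^i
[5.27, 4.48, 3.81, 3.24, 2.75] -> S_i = 5.27*0.85^i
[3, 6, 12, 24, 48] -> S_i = 3*2^i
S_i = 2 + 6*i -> [2, 8, 14, 20, 26]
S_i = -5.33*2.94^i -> [-5.33, -15.67, -46.07, -135.45, -398.21]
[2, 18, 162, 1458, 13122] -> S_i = 2*9^i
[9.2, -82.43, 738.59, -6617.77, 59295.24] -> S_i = 9.20*(-8.96)^i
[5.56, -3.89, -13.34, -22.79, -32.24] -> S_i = 5.56 + -9.45*i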